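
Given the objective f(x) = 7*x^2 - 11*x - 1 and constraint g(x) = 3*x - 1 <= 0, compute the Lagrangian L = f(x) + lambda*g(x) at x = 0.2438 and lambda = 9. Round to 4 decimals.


Step 1: Evaluate f(x).
f(0.2438) = 7*0.2438^2 - 11*0.2438 - 1 = -3.2657
Step 2: Evaluate g(x).
g(0.2438) = 3*0.2438 - 1 = -0.2686
Step 3: Compute Lagrangian.
L = -3.2657 + 9*-0.2686 = -5.6831


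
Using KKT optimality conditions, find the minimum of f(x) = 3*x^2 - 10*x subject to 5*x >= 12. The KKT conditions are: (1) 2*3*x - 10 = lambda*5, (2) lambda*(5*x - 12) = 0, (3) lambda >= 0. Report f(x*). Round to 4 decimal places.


Step 1: Try lambda = 0 (constraint inactive).
x_unc = 10/(2*3) = 1.6667
Check: 5*1.6667 = 8.3335 < 12 -- violated!
Step 2: Constraint must be active: 5*x = 12
x* = 12/5 = 2.4
lambda = (2*3*2.4 - 10)/5 = 0.88
Step 3: Compute optimal value.
f(x*) = 3*2.4^2 - 10*2.4 = -6.72


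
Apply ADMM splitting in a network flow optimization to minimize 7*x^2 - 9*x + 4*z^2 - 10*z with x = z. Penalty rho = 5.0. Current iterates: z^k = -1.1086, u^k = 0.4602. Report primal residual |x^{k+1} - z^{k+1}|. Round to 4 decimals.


ADMM iteration with rho = 5.0, z^k = -1.1086, u^k = 0.4602
Step 1: x-update.
Minimize 7*x^2 - 9*x + (5.0/2)*(x + 1.1086 + 0.4602)^2
FOC: (2*7 + 5.0)*x = 9 + 5.0*(-1.1086 - 0.4602)
x^{k+1} = 0.0608
Step 2: z-update.
Minimize 4*z^2 - 10*z + (5.0/2)*(0.0608 - z + 0.4602)^2
FOC: (2*4 + 5.0)*z = 10 + 5.0*(0.0608 + 0.4602)
z^{k+1} = 0.9696
Step 3: u-update.
u^{k+1} = 0.4602 + 0.0608 - 0.9696 = -0.4486
Step 4: Primal residual = |0.0608 - 0.9696| = 0.9088


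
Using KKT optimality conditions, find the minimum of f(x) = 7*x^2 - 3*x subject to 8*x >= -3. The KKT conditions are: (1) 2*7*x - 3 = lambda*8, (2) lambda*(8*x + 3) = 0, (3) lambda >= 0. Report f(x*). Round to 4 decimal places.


Step 1: Try lambda = 0 (constraint inactive).
Stationarity: 2*7*x - 3 = 0
x* = 3/(2*7) = 3/14 = 0.2143 (rounded; the exact value 3/14 is used below)
Check constraint: 8*0.2143 = 1.7144 >= -3 -- satisfied.
Step 2: Compute optimal value.
f(x*) = 7*(3/14)^2 - 3*(3/14) = -0.3214


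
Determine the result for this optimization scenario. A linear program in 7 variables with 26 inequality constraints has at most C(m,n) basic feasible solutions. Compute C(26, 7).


Each vertex corresponds to some choice of n active constraints out of m, so the number of vertices is at most C(m, n) = m! / (n!(m-n)!).
m = 26, n = 7
Numerator: 26 * 25 * 24 * 23 * 22 * 21 * 20
Denominator: 7! = 5040
C(26, 7) = 657800


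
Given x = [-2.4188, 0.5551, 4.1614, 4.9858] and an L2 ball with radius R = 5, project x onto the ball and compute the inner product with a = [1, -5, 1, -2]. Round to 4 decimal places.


Step 1: Compute ||x|| (intermediates to 6 decimals).
||x|| = sqrt((-2.4188)^2 + 0.5551^2 + 4.1614^2 + 4.9858^2) = 6.952279
Step 2: Project.
Since ||x|| > R, scale = R/||x|| = 5/6.952279 = 0.719189, proj(x) = scale * x
proj(x) = [-1.739574, 0.399222, 2.992833, 3.585733]
Step 3: Dot product.
a^T * proj(x) = 1*(-1.739574) - 5*0.399222 + 1*2.992833 - 2*3.585733 = -7.9143


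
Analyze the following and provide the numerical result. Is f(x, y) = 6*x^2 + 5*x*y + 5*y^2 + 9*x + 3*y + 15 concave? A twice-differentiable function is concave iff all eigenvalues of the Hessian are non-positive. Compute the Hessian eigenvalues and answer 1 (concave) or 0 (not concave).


The Hessian of f(x,y) = 6*x^2 + 5*x*y + 5*y^2 + 9*x + 3*y + 15 is:
H = [[12, 5], [5, 10]]
Trace = 12 + 10 = 22
Determinant = 12*10 - (5)^2 = 95
Discriminant = (22)^2 - 4*95 = 104.0
Eigenvalues: lambda_1 = 5.901, lambda_2 = 16.099
The function is not concave.

0


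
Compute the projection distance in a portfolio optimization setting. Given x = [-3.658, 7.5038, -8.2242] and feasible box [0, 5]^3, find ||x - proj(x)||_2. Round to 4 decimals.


Project each component onto [0, 5].
clip(-3.658) = 0.0, clip(7.5038) = 5.0, clip(-8.2242) = 0.0
Projection = [0.0, 5.0, 0.0]
Squared diffs: [13.381, 6.269, 67.6375]
Distance = sqrt(87.2875) = 9.3428


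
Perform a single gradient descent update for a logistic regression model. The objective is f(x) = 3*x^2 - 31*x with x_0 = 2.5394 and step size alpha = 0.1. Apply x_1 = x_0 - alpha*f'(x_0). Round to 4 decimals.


We compute the gradient at x_0 and apply the update.
f'(x) = 6*x - 31
f'(2.5394) = 6*2.5394 - 31 = -15.7636
x_1 = 2.5394 - 0.1*-15.7636 = 4.1158


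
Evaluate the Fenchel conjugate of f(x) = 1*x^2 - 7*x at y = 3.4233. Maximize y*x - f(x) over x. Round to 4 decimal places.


f*(y) = sup_x {y*x - a*x^2 - b*x} = sup_x {(y-b)*x - a*x^2}
FOC: (y - b) - 2a*x = 0 => x* = (y - b)/(2a)
x* = (3.4233 + 7)/(2*1) = 5.2117
f*(3.4233) = (y-b)^2/(4a) = (3.4233 + 7)^2/(4*1)
= 108.6452/4 = 27.1613


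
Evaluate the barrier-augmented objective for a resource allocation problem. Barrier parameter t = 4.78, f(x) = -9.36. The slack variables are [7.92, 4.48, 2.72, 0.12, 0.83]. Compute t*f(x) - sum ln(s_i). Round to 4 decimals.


Step 1: Compute log-barrier.
ln values: [2.0694, 1.4996, 1.0006, -2.1203, -0.1863]
phi = -(2.0694 + 1.4996 + 1.0006 - 2.1203 - 0.1863) = -2.2631
Step 2: Compute augmented objective.
t*f(x) = 4.78*-9.36 = -44.7408
Total = -44.7408 - 2.2631 = -47.0039


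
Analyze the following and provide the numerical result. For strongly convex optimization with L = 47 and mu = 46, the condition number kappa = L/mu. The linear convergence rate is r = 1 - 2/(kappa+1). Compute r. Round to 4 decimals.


Step 1: Compute the condition number.
kappa = L/mu = 47/46 = 1.0217
Step 2: Compute the convergence rate.
r = 1 - 2/(kappa + 1) = 1 - 2*mu/(L + mu) = (L - mu)/(L + mu) = 1/93 = 0.0108


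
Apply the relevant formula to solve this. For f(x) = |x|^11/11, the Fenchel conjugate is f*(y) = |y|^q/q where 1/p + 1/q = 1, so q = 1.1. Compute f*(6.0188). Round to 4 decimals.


The conjugate exponent q satisfies 1/p + 1/q = 1.
p = 11, so q = 11/(11 - 1) = 1.1
|y|^q = 6.0188^1.1 = 7.2021
f*(6.0188) = 7.2021 / 1.1 = 6.5474


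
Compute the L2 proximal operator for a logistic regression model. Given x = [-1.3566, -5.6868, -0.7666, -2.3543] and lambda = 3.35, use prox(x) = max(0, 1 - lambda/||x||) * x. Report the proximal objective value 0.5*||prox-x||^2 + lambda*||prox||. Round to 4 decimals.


Step 1: Compute ||x||.
||x|| = 6.3491
Step 2: Compute scaling factor.
scale = max(0, 1 - 3.35/6.3491) = 0.4724
Step 3: prox(x) = [-0.6408, -2.6862, -0.3621, -1.1121]
||prox(x)|| = 2.9991
Step 4: Proximal objective.
0.5*||prox-x||^2 = 5.6113
lambda*||prox|| = 10.047
Total = 15.6581


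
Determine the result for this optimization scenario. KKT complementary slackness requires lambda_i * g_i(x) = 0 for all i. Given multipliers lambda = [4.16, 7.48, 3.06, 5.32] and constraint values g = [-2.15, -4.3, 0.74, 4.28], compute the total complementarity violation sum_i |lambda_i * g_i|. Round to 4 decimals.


KKT complementary slackness check:
lambda_1 * g_1 = 4.16 * -2.15 = -8.944
lambda_2 * g_2 = 7.48 * -4.3 = -32.164
lambda_3 * g_3 = 3.06 * 0.74 = 2.2644
lambda_4 * g_4 = 5.32 * 4.28 = 22.7696
Total violation = 8.944 + 32.164 + 2.2644 + 22.7696 = 66.142


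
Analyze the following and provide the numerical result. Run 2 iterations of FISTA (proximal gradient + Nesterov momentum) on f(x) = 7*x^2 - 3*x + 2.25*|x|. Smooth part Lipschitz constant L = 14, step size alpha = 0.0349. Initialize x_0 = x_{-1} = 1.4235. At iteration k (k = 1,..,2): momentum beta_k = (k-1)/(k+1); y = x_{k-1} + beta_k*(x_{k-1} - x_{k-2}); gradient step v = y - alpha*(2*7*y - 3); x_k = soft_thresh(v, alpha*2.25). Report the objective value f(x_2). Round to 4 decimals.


FISTA on f(x) = 7*x^2 - 3*x + 2.25*|x|
L = 14, alpha = 0.0349
Iteration 1: beta = 0.0, y = 1.4235 + 0.0*(1.4235 - 1.4235) = 1.4235
  grad(y) = 16.929, v = y - alpha*grad = 0.8327
  prox(v) = soft_thresh(0.8327, 0.0785) = 0.7542
Iteration 2: beta = 0.3333, y = 0.7542 + 0.3333*(0.7542 - 1.4235) = 0.531
  grad(y) = 4.4345, v = y - alpha*grad = 0.3763
  prox(v) = soft_thresh(0.3763, 0.0785) = 0.2977
f(x_2) = 7*0.2977^2 - 3*0.2977 + 2.25*|0.2977| = 0.3973


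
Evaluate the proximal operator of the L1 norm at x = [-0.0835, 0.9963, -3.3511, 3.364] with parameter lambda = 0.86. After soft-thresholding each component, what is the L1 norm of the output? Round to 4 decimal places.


Soft-thresholding with lambda = 0.86:
prox(-0.0835) = sign(-0.0835)*max(|-0.0835| - 0.86, 0) = 0.0
prox(0.9963) = sign(0.9963)*max(|0.9963| - 0.86, 0) = 0.1363
prox(-3.3511) = sign(-3.3511)*max(|-3.3511| - 0.86, 0) = -2.4911
prox(3.364) = sign(3.364)*max(|3.364| - 0.86, 0) = 2.504
prox(x) = [0.0, 0.1363, -2.4911, 2.504]
||prox(x)||_1 = 0.0 + 0.1363 + 2.4911 + 2.504 = 5.1314


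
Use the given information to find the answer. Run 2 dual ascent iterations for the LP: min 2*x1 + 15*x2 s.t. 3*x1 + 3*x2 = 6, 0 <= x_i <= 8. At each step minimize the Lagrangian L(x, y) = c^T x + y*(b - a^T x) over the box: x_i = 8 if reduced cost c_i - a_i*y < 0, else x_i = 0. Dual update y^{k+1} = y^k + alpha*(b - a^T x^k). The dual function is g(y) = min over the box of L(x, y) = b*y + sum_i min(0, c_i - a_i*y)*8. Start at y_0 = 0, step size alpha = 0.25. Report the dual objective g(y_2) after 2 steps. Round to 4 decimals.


Dual ascent for LP: min 2*x1 + 15*x2, 3*x1 + 3*x2 = 6, 0 <= x_i <= 8
Step 1: y^k = 0.0, reduced costs: (2.0, 15.0)
  x^k = (0.0, 0.0), subgradient = b - a^T x = 6.0
  y^{k+1} = 0.0 + 0.25*6.0 = 1.5
Step 2: y^k = 1.5, reduced costs: (-2.5, 10.5)
  x^k = (8.0, 0.0), subgradient = b - a^T x = -18.0
  y^{k+1} = 1.5 + 0.25*-18.0 = -3.0
Dual objective at y_2 = -3.0: reduced costs (11.0, 24.0), box minimizer x = (0.0, 0.0)
g(y_2) = b*y + (c1 - a1*y)*x1 + (c2 - a2*y)*x2 = 6*(-3.0) + 11.0*0.0 + 24.0*0.0 = -18.0 + 0.0 + 0.0 = -18.0


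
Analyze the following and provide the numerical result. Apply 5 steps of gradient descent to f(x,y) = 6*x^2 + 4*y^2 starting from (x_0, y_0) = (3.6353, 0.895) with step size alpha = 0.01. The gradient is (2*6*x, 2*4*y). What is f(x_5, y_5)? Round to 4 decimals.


Gradient descent on f(x,y) = 6*x^2 + 4*y^2.
Starting point: (3.6353, 0.895), alpha = 0.01
Step 1: grad_x = 2*6*3.6353 = 43.6236, grad_y = 2*4*0.895 = 7.16
  x_1 = 3.6353 - 0.01*43.6236 = 3.1991
  y_1 = 0.895 - 0.01*7.16 = 0.8234
Step 2: grad_x = 2*6*3.1991 = 38.3888, grad_y = 2*4*0.8234 = 6.5872
  x_2 = 3.1991 - 0.01*38.3888 = 2.8152
  y_2 = 0.8234 - 0.01*6.5872 = 0.7575
Step 3: grad_x = 2*6*2.8152 = 33.7821, grad_y = 2*4*0.7575 = 6.0602
  x_3 = 2.8152 - 0.01*33.7821 = 2.4774
  y_3 = 0.7575 - 0.01*6.0602 = 0.6969
Step 4: grad_x = 2*6*2.4774 = 29.7283, grad_y = 2*4*0.6969 = 5.5754
  x_4 = 2.4774 - 0.01*29.7283 = 2.1801
  y_4 = 0.6969 - 0.01*5.5754 = 0.6412
Step 5: grad_x = 2*6*2.1801 = 26.1609, grad_y = 2*4*0.6412 = 5.1294
  x_5 = 2.1801 - 0.01*26.1609 = 1.9185
  y_5 = 0.6412 - 0.01*5.1294 = 0.5899
f(1.9185, 0.5899) = 6*1.9185^2 + 4*0.5899^2 = 23.4748


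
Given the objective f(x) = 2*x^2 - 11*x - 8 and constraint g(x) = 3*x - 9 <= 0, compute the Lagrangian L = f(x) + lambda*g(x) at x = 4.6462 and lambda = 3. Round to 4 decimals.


Step 1: Evaluate f(x).
f(4.6462) = 2*4.6462^2 - 11*4.6462 - 8 = -15.9339
Step 2: Evaluate g(x).
g(4.6462) = 3*4.6462 - 9 = 4.9386
Step 3: Compute Lagrangian.
L = -15.9339 + 3*4.9386 = -1.1181


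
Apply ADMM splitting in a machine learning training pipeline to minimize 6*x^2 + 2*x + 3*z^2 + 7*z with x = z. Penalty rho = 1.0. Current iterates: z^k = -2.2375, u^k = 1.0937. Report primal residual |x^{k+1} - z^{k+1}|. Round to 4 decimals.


ADMM iteration with rho = 1.0, z^k = -2.2375, u^k = 1.0937
Step 1: x-update.
Minimize 6*x^2 + 2*x + (1.0/2)*(x + 2.2375 + 1.0937)^2
FOC: (2*6 + 1.0)*x = -2 + 1.0*(-2.2375 - 1.0937)
x^{k+1} = -0.4101
Step 2: z-update.
Minimize 3*z^2 + 7*z + (1.0/2)*(-0.4101 - z + 1.0937)^2
FOC: (2*3 + 1.0)*z = -7 + 1.0*(-0.4101 + 1.0937)
z^{k+1} = -0.9023
Step 3: u-update.
u^{k+1} = 1.0937 - 0.4101 + 0.9023 = 1.5859
Step 4: Primal residual = |-0.4101 + 0.9023| = 0.4922


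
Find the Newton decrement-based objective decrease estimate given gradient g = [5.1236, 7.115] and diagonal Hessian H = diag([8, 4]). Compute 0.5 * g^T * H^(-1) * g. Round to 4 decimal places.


Step 1: H is diagonal, so H^(-1) * g = [0.6405, 1.7788].
Step 2: g^T H^(-1) g = sum_i g_i^2 / H_ii
  = (5.1236)^2/8 + (7.115)^2/4
  = 3.2814 + 12.6558 = 15.9372
Step 3: Objective decrease = 0.5 * g^T H^(-1) g = 7.9686


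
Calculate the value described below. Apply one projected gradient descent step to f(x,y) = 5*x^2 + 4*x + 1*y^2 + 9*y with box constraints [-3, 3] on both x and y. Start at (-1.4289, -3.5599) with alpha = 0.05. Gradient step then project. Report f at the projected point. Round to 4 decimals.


Step 1: Compute gradient at (-1.4289, -3.5599).
grad_x = 2*5*-1.4289 + 4 = -10.289
grad_y = 2*1*-3.5599 + 9 = 1.8802
Step 2: Gradient step.
x_raw = -1.4289 - 0.05*-10.289 = -0.9145
y_raw = -3.5599 - 0.05*1.8802 = -3.6539
Step 3: Project onto [-3, 3].
x_proj = clip(-0.9145) = -0.9145
y_proj = clip(-3.6539) = -3.0
Step 4: Evaluate f.
f(-0.9145, -3.0) = -17.4767


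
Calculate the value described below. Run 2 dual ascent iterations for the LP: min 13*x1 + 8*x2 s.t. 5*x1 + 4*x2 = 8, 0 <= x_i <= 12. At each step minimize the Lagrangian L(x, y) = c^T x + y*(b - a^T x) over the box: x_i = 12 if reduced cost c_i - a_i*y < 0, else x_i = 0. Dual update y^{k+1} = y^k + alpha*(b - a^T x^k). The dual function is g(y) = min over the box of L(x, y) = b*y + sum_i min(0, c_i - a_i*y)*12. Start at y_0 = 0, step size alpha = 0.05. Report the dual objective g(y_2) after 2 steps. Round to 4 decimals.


Dual ascent for LP: min 13*x1 + 8*x2, 5*x1 + 4*x2 = 8, 0 <= x_i <= 12
Step 1: y^k = 0.0, reduced costs: (13.0, 8.0)
  x^k = (0.0, 0.0), subgradient = b - a^T x = 8.0
  y^{k+1} = 0.0 + 0.05*8.0 = 0.4
Step 2: y^k = 0.4, reduced costs: (11.0, 6.4)
  x^k = (0.0, 0.0), subgradient = b - a^T x = 8.0
  y^{k+1} = 0.4 + 0.05*8.0 = 0.8
Dual objective at y_2 = 0.8: reduced costs (9.0, 4.8), box minimizer x = (0.0, 0.0)
g(y_2) = b*y + (c1 - a1*y)*x1 + (c2 - a2*y)*x2 = 8*0.8 + 9.0*0.0 + 4.8*0.0 = 6.4 + 0.0 + 0.0 = 6.4


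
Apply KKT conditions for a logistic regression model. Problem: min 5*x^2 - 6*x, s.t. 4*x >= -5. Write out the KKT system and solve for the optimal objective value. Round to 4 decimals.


Step 1: Try lambda = 0 (constraint inactive).
Stationarity: 2*5*x - 6 = 0
x* = 6/(2*5) = 0.6
Check constraint: 4*0.6 = 2.4 >= -5 -- satisfied.
Step 2: Compute optimal value.
f(x*) = 5*0.6^2 - 6*0.6 = -1.8


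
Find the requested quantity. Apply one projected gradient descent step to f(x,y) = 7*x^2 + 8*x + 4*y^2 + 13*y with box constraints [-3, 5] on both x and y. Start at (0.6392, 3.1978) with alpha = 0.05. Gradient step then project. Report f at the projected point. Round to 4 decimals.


Step 1: Compute gradient at (0.6392, 3.1978).
grad_x = 2*7*0.6392 + 8 = 16.9488
grad_y = 2*4*3.1978 + 13 = 38.5824
Step 2: Gradient step.
x_raw = 0.6392 - 0.05*16.9488 = -0.2082
y_raw = 3.1978 - 0.05*38.5824 = 1.2687
Step 3: Project onto [-3, 5].
x_proj = clip(-0.2082) = -0.2082
y_proj = clip(1.2687) = 1.2687
Step 4: Evaluate f.
f(-0.2082, 1.2687) = 21.5687


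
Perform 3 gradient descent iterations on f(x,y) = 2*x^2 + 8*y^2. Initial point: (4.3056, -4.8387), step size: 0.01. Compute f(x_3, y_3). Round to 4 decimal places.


Gradient descent on f(x,y) = 2*x^2 + 8*y^2.
Starting point: (4.3056, -4.8387), alpha = 0.01
Step 1: grad_x = 2*2*4.3056 = 17.2224, grad_y = 2*8*-4.8387 = -77.4192
  x_1 = 4.3056 - 0.01*17.2224 = 4.1334
  y_1 = -4.8387 - 0.01*-77.4192 = -4.0645
Step 2: grad_x = 2*2*4.1334 = 16.5335, grad_y = 2*8*-4.0645 = -65.0321
  x_2 = 4.1334 - 0.01*16.5335 = 3.968
  y_2 = -4.0645 - 0.01*-65.0321 = -3.4142
Step 3: grad_x = 2*2*3.968 = 15.8722, grad_y = 2*8*-3.4142 = -54.627
  x_3 = 3.968 - 0.01*15.8722 = 3.8093
  y_3 = -3.4142 - 0.01*-54.627 = -2.8679
f(3.8093, -2.8679) = 2*3.8093^2 + 8*(-2.8679)^2 = 94.8214


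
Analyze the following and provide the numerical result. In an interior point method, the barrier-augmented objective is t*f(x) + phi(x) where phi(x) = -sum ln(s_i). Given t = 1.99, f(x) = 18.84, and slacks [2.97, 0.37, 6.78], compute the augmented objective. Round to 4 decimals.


Step 1: Compute log-barrier.
ln values: [1.0886, -0.9943, 1.914]
phi = -(1.0886 - 0.9943 + 1.914) = -2.0083
Step 2: Compute augmented objective.
t*f(x) = 1.99*18.84 = 37.4916
Total = 37.4916 - 2.0083 = 35.4833


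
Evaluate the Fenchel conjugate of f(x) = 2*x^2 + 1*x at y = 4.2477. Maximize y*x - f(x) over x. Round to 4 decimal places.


f*(y) = sup_x {y*x - a*x^2 - b*x} = sup_x {(y-b)*x - a*x^2}
FOC: (y - b) - 2a*x = 0 => x* = (y - b)/(2a)
x* = (4.2477 - 1)/(2*2) = 0.8119
f*(4.2477) = (y-b)^2/(4a) = (4.2477 - 1)^2/(4*2)
= 10.5476/8 = 1.3184


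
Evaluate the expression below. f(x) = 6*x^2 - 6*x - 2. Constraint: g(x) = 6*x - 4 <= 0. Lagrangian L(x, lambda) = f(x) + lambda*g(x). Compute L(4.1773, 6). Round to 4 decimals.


Step 1: Evaluate f(x).
f(4.1773) = 6*4.1773^2 - 6*4.1773 - 2 = 77.6352
Step 2: Evaluate g(x).
g(4.1773) = 6*4.1773 - 4 = 21.0638
Step 3: Compute Lagrangian.
L = 77.6352 + 6*21.0638 = 204.018


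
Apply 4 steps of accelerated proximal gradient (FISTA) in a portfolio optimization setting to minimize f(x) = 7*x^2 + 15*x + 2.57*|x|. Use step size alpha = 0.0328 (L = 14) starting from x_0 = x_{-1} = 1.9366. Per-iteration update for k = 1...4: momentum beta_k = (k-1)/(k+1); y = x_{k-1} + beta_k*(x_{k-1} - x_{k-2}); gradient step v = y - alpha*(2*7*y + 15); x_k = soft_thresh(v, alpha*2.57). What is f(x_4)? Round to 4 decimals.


FISTA on f(x) = 7*x^2 + 15*x + 2.57*|x|
L = 14, alpha = 0.0328
Iteration 1: beta = 0.0, y = 1.9366 + 0.0*(1.9366 - 1.9366) = 1.9366
  grad(y) = 42.1124, v = y - alpha*grad = 0.5553
  prox(v) = soft_thresh(0.5553, 0.0843) = 0.471
Iteration 2: beta = 0.3333, y = 0.471 + 0.3333*(0.471 - 1.9366) = -0.0175
  grad(y) = 14.7549, v = y - alpha*grad = -0.5015
  prox(v) = soft_thresh(-0.5015, 0.0843) = -0.4172
Iteration 3: beta = 0.5, y = -0.4172 + 0.5*(-0.4172 - 0.471) = -0.8613
  grad(y) = 2.9422, v = y - alpha*grad = -0.9578
  prox(v) = soft_thresh(-0.9578, 0.0843) = -0.8735
Iteration 4: beta = 0.6, y = -0.8735 + 0.6*(-0.8735 + 0.4172) = -1.1473
  grad(y) = -1.0617, v = y - alpha*grad = -1.1124
  prox(v) = soft_thresh(-1.1124, 0.0843) = -1.0281
f(x_4) = 7*(-1.0281)^2 + 15*(-1.0281) + 2.57*|-1.0281| = -5.3803


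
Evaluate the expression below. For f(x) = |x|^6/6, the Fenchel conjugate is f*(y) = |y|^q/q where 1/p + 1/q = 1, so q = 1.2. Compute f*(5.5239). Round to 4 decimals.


The conjugate exponent q satisfies 1/p + 1/q = 1.
p = 6, so q = 6/(6 - 1) = 1.2
|y|^q = 5.5239^1.2 = 7.7749
f*(5.5239) = 7.7749 / 1.2 = 6.4791


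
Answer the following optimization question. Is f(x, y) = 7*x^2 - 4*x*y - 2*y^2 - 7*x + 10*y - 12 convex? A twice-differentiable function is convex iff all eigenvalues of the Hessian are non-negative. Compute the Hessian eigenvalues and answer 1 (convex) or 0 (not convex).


The Hessian of f(x,y) = 7*x^2 - 4*x*y - 2*y^2 - 7*x + 10*y - 12 is:
H = [[14, -4], [-4, -4]]
Trace = 14 - 4 = 10
Determinant = 14*-4 - (-4)^2 = -72
Discriminant = (10)^2 - 4*-72 = 388.0
Eigenvalues: lambda_1 = -4.8489, lambda_2 = 14.8489
The function is not convex.

0


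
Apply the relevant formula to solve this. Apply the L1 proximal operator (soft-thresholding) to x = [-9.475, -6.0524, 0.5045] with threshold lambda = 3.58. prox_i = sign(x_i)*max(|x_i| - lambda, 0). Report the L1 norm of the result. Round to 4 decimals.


Soft-thresholding with lambda = 3.58:
prox(-9.475) = sign(-9.475)*max(|-9.475| - 3.58, 0) = -5.895
prox(-6.0524) = sign(-6.0524)*max(|-6.0524| - 3.58, 0) = -2.4724
prox(0.5045) = sign(0.5045)*max(|0.5045| - 3.58, 0) = 0.0
prox(x) = [-5.895, -2.4724, 0.0]
||prox(x)||_1 = 5.895 + 2.4724 + 0.0 = 8.3674


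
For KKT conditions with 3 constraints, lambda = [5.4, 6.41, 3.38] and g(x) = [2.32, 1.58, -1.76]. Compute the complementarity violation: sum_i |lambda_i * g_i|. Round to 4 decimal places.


KKT complementary slackness check:
lambda_1 * g_1 = 5.4 * 2.32 = 12.528
lambda_2 * g_2 = 6.41 * 1.58 = 10.1278
lambda_3 * g_3 = 3.38 * -1.76 = -5.9488
Total violation = 12.528 + 10.1278 + 5.9488 = 28.6046


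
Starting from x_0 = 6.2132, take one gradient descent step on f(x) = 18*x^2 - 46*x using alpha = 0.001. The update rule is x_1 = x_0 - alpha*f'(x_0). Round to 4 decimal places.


We compute the gradient at x_0 and apply the update.
f'(x) = 36*x - 46
f'(6.2132) = 36*6.2132 - 46 = 177.6752
x_1 = 6.2132 - 0.001*177.6752 = 6.0355


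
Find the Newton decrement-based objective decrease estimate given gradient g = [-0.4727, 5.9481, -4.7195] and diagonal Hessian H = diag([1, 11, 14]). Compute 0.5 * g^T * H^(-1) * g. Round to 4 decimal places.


Step 1: H is diagonal, so H^(-1) * g = [-0.4727, 0.5407, -0.3371].
Step 2: g^T H^(-1) g = sum_i g_i^2 / H_ii
  = (-0.4727)^2/1 + (5.9481)^2/11 + (-4.7195)^2/14
  = 0.2234 + 3.2164 + 1.591 = 5.0308
Step 3: Objective decrease = 0.5 * g^T H^(-1) g = 2.5154


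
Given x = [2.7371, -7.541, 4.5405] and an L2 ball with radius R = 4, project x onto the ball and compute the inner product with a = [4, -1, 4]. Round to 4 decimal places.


Step 1: Compute ||x|| (intermediates to 6 decimals).
||x|| = sqrt(2.7371^2 + (-7.541)^2 + 4.5405^2) = 9.218163
Step 2: Project.
Since ||x|| > R, scale = R/||x|| = 4/9.218163 = 0.433926, proj(x) = scale * x
proj(x) = [1.187699, -3.272236, 1.970241]
Step 3: Dot product.
a^T * proj(x) = 4*1.187699 - 1*(-3.272236) + 4*1.970241 = 15.904


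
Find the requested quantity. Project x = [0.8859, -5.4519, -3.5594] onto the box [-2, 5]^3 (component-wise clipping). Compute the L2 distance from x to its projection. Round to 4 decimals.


Project each component onto [-2, 5].
clip(0.8859) = 0.8859, clip(-5.4519) = -2.0, clip(-3.5594) = -2.0
Projection = [0.8859, -2.0, -2.0]
Squared diffs: [0.0, 11.9156, 2.4317]
Distance = sqrt(14.3473) = 3.7878


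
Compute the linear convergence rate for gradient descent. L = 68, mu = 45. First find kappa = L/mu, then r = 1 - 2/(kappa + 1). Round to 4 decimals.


Step 1: Compute the condition number.
kappa = L/mu = 68/45 = 1.5111
Step 2: Compute the convergence rate.
r = 1 - 2/(kappa + 1) = 1 - 2*mu/(L + mu) = (L - mu)/(L + mu) = 23/113 = 0.2035


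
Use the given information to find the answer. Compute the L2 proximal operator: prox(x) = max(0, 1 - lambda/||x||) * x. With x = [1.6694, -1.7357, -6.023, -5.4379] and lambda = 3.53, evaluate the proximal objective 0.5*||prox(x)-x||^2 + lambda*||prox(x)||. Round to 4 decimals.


Step 1: Compute ||x||.
||x|| = 8.4644
Step 2: Compute scaling factor.
scale = max(0, 1 - 3.53/8.4644) = 0.583
Step 3: prox(x) = [0.9732, -1.0118, -3.5112, -3.1701]
||prox(x)|| = 4.9344
Step 4: Proximal objective.
0.5*||prox-x||^2 = 6.2305
lambda*||prox|| = 17.4184
Total = 23.649


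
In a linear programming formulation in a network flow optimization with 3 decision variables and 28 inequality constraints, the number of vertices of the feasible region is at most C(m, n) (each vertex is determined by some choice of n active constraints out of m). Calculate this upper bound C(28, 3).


Each vertex corresponds to some choice of n active constraints out of m, so the number of vertices is at most C(m, n) = m! / (n!(m-n)!).
m = 28, n = 3
Numerator: 28 * 27 * 26
Denominator: 3! = 6
C(28, 3) = 3276


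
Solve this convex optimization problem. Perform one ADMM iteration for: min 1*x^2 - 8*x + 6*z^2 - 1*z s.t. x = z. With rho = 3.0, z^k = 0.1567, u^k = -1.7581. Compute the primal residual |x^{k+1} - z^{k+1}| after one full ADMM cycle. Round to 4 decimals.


ADMM iteration with rho = 3.0, z^k = 0.1567, u^k = -1.7581
Step 1: x-update.
Minimize 1*x^2 - 8*x + (3.0/2)*(x - 0.1567 - 1.7581)^2
FOC: (2*1 + 3.0)*x = 8 + 3.0*(0.1567 + 1.7581)
x^{k+1} = 2.7489
Step 2: z-update.
Minimize 6*z^2 - 1*z + (3.0/2)*(2.7489 - z - 1.7581)^2
FOC: (2*6 + 3.0)*z = 1 + 3.0*(2.7489 - 1.7581)
z^{k+1} = 0.2648
Step 3: u-update.
u^{k+1} = -1.7581 + 2.7489 - 0.2648 = 0.726
Step 4: Primal residual = |2.7489 - 0.2648| = 2.4841


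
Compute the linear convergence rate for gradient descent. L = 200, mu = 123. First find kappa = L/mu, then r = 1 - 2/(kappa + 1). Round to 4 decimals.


Step 1: Compute the condition number.
kappa = L/mu = 200/123 = 1.626
Step 2: Compute the convergence rate.
r = 1 - 2/(kappa + 1) = 1 - 2*mu/(L + mu) = (L - mu)/(L + mu) = 77/323 = 0.2384


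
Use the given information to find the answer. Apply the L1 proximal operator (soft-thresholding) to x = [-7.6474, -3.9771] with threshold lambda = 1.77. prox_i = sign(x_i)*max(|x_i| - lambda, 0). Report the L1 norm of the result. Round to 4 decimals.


Soft-thresholding with lambda = 1.77:
prox(-7.6474) = sign(-7.6474)*max(|-7.6474| - 1.77, 0) = -5.8774
prox(-3.9771) = sign(-3.9771)*max(|-3.9771| - 1.77, 0) = -2.2071
prox(x) = [-5.8774, -2.2071]
||prox(x)||_1 = 5.8774 + 2.2071 = 8.0845


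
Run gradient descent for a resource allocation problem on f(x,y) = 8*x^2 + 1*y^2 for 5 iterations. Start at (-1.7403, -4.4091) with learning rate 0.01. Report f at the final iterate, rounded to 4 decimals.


Gradient descent on f(x,y) = 8*x^2 + 1*y^2.
Starting point: (-1.7403, -4.4091), alpha = 0.01
Step 1: grad_x = 2*8*-1.7403 = -27.8448, grad_y = 2*1*-4.4091 = -8.8182
  x_1 = -1.7403 - 0.01*-27.8448 = -1.4619
  y_1 = -4.4091 - 0.01*-8.8182 = -4.3209
Step 2: grad_x = 2*8*-1.4619 = -23.3896, grad_y = 2*1*-4.3209 = -8.6418
  x_2 = -1.4619 - 0.01*-23.3896 = -1.228
  y_2 = -4.3209 - 0.01*-8.6418 = -4.2345
Step 3: grad_x = 2*8*-1.228 = -19.6473, grad_y = 2*1*-4.2345 = -8.469
  x_3 = -1.228 - 0.01*-19.6473 = -1.0315
  y_3 = -4.2345 - 0.01*-8.469 = -4.1498
Step 4: grad_x = 2*8*-1.0315 = -16.5037, grad_y = 2*1*-4.1498 = -8.2996
  x_4 = -1.0315 - 0.01*-16.5037 = -0.8664
  y_4 = -4.1498 - 0.01*-8.2996 = -4.0668
Step 5: grad_x = 2*8*-0.8664 = -13.8631, grad_y = 2*1*-4.0668 = -8.1336
  x_5 = -0.8664 - 0.01*-13.8631 = -0.7278
  y_5 = -4.0668 - 0.01*-8.1336 = -3.9855
f(-0.7278, -3.9855) = 8*(-0.7278)^2 + 1*(-3.9855)^2 = 20.1217


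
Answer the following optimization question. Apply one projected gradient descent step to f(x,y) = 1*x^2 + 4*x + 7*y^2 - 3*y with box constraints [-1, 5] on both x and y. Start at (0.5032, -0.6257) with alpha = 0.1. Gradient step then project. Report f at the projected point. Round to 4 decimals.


Step 1: Compute gradient at (0.5032, -0.6257).
grad_x = 2*1*0.5032 + 4 = 5.0064
grad_y = 2*7*-0.6257 - 3 = -11.7598
Step 2: Gradient step.
x_raw = 0.5032 - 0.1*5.0064 = 0.0026
y_raw = -0.6257 - 0.1*-11.7598 = 0.5503
Step 3: Project onto [-1, 5].
x_proj = clip(0.0026) = 0.0026
y_proj = clip(0.5503) = 0.5503
Step 4: Evaluate f.
f(0.0026, 0.5503) = 0.4791


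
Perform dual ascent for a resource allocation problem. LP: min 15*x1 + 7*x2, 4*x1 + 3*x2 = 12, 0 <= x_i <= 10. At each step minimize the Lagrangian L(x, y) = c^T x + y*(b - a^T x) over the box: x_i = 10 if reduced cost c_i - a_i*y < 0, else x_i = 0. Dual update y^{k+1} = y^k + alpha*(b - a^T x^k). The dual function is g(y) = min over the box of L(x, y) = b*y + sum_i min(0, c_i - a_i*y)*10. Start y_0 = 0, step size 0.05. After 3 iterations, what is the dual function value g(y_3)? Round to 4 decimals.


Dual ascent for LP: min 15*x1 + 7*x2, 4*x1 + 3*x2 = 12, 0 <= x_i <= 10
Step 1: y^k = 0.0, reduced costs: (15.0, 7.0)
  x^k = (0.0, 0.0), subgradient = b - a^T x = 12.0
  y^{k+1} = 0.0 + 0.05*12.0 = 0.6
Step 2: y^k = 0.6, reduced costs: (12.6, 5.2)
  x^k = (0.0, 0.0), subgradient = b - a^T x = 12.0
  y^{k+1} = 0.6 + 0.05*12.0 = 1.2
Step 3: y^k = 1.2, reduced costs: (10.2, 3.4)
  x^k = (0.0, 0.0), subgradient = b - a^T x = 12.0
  y^{k+1} = 1.2 + 0.05*12.0 = 1.8
Dual objective at y_3 = 1.8: reduced costs (7.8, 1.6), box minimizer x = (0.0, 0.0)
g(y_3) = b*y + (c1 - a1*y)*x1 + (c2 - a2*y)*x2 = 12*1.8 + 7.8*0.0 + 1.6*0.0 = 21.6 + 0.0 + 0.0 = 21.6


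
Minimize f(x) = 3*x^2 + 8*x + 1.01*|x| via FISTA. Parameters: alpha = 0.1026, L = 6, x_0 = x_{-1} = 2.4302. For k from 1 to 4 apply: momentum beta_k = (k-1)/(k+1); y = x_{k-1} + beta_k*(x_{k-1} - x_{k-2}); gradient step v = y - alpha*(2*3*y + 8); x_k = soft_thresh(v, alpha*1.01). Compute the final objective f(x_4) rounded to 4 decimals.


FISTA on f(x) = 3*x^2 + 8*x + 1.01*|x|
L = 6, alpha = 0.1026
Iteration 1: beta = 0.0, y = 2.4302 + 0.0*(2.4302 - 2.4302) = 2.4302
  grad(y) = 22.5812, v = y - alpha*grad = 0.1134
  prox(v) = soft_thresh(0.1134, 0.1036) = 0.0097
Iteration 2: beta = 0.3333, y = 0.0097 + 0.3333*(0.0097 - 2.4302) = -0.7971
  grad(y) = 3.2175, v = y - alpha*grad = -1.1272
  prox(v) = soft_thresh(-1.1272, 0.1036) = -1.0236
Iteration 3: beta = 0.5, y = -1.0236 + 0.5*(-1.0236 - 0.0097) = -1.5402
  grad(y) = -1.2414, v = y - alpha*grad = -1.4129
  prox(v) = soft_thresh(-1.4129, 0.1036) = -1.3092
Iteration 4: beta = 0.6, y = -1.3092 + 0.6*(-1.3092 + 1.0236) = -1.4806
  grad(y) = -0.8838, v = y - alpha*grad = -1.39
  prox(v) = soft_thresh(-1.39, 0.1036) = -1.2863
f(x_4) = 3*(-1.2863)^2 + 8*(-1.2863) + 1.01*|-1.2863| = -4.0275


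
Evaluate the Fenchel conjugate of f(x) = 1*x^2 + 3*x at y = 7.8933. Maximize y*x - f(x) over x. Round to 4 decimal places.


f*(y) = sup_x {y*x - a*x^2 - b*x} = sup_x {(y-b)*x - a*x^2}
FOC: (y - b) - 2a*x = 0 => x* = (y - b)/(2a)
x* = (7.8933 - 3)/(2*1) = 2.4467
f*(7.8933) = (y-b)^2/(4a) = (7.8933 - 3)^2/(4*1)
= 23.9444/4 = 5.9861


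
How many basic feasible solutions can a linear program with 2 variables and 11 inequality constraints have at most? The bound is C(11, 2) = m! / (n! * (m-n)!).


Each vertex corresponds to some choice of n active constraints out of m, so the number of vertices is at most C(m, n) = m! / (n!(m-n)!).
m = 11, n = 2
Numerator: 11 * 10
Denominator: 2! = 2
C(11, 2) = 55


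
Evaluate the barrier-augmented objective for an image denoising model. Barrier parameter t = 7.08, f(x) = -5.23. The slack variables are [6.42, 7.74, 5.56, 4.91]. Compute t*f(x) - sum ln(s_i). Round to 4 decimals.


Step 1: Compute log-barrier.
ln values: [1.8594, 2.0464, 1.7156, 1.5913]
phi = -(1.8594 + 2.0464 + 1.7156 + 1.5913) = -7.2127
Step 2: Compute augmented objective.
t*f(x) = 7.08*-5.23 = -37.0284
Total = -37.0284 - 7.2127 = -44.2411


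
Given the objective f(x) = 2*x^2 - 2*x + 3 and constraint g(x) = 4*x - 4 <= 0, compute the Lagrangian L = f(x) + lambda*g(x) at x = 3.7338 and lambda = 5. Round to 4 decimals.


Step 1: Evaluate f(x).
f(3.7338) = 2*3.7338^2 - 2*3.7338 + 3 = 23.4149
Step 2: Evaluate g(x).
g(3.7338) = 4*3.7338 - 4 = 10.9352
Step 3: Compute Lagrangian.
L = 23.4149 + 5*10.9352 = 78.0909


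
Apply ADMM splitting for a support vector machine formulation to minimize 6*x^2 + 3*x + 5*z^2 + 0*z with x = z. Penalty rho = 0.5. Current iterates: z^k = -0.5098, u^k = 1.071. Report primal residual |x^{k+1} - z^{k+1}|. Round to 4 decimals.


ADMM iteration with rho = 0.5, z^k = -0.5098, u^k = 1.071
Step 1: x-update.
Minimize 6*x^2 + 3*x + (0.5/2)*(x + 0.5098 + 1.071)^2
FOC: (2*6 + 0.5)*x = -3 + 0.5*(-0.5098 - 1.071)
x^{k+1} = -0.3032
Step 2: z-update.
Minimize 5*z^2 + 0*z + (0.5/2)*(-0.3032 - z + 1.071)^2
FOC: (2*5 + 0.5)*z = 0 + 0.5*(-0.3032 + 1.071)
z^{k+1} = 0.0366
Step 3: u-update.
u^{k+1} = 1.071 - 0.3032 - 0.0366 = 0.7312
Step 4: Primal residual = |-0.3032 - 0.0366| = 0.3398


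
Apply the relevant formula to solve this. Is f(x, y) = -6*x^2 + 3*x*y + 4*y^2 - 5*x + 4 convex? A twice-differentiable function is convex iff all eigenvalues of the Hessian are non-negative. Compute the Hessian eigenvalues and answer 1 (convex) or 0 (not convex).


The Hessian of f(x,y) = -6*x^2 + 3*x*y + 4*y^2 - 5*x + 4 is:
H = [[-12, 3], [3, 8]]
Trace = -12 + 8 = -4
Determinant = -12*8 - (3)^2 = -105
Discriminant = (-4)^2 - 4*-105 = 436.0
Eigenvalues: lambda_1 = -12.4403, lambda_2 = 8.4403
The function is not convex.

0


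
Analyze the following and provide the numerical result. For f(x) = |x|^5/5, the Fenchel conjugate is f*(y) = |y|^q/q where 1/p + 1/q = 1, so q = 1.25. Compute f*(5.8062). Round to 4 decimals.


The conjugate exponent q satisfies 1/p + 1/q = 1.
p = 5, so q = 5/(5 - 1) = 1.25
|y|^q = 5.8062^1.25 = 9.0129
f*(5.8062) = 9.0129 / 1.25 = 7.2103


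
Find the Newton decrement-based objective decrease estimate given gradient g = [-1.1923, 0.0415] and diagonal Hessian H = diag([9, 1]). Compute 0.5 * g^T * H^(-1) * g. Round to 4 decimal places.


Step 1: H is diagonal, so H^(-1) * g = [-0.1325, 0.0415].
Step 2: g^T H^(-1) g = sum_i g_i^2 / H_ii
  = (-1.1923)^2/9 + (0.0415)^2/1
  = 0.158 + 0.0017 = 0.1597
Step 3: Objective decrease = 0.5 * g^T H^(-1) g = 0.0798


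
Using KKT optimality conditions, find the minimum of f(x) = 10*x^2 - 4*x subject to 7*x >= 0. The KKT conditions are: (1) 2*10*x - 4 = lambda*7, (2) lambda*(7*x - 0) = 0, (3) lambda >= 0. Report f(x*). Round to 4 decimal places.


Step 1: Try lambda = 0 (constraint inactive).
Stationarity: 2*10*x - 4 = 0
x* = 4/(2*10) = 0.2
Check constraint: 7*0.2 = 1.4 >= 0 -- satisfied.
Step 2: Compute optimal value.
f(x*) = 10*0.2^2 - 4*0.2 = -0.4


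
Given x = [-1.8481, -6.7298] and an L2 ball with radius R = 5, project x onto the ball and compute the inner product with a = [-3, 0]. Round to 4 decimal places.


Step 1: Compute ||x|| (intermediates to 6 decimals).
||x|| = sqrt((-1.8481)^2 + (-6.7298)^2) = 6.978946
Step 2: Project.
Since ||x|| > R, scale = R/||x|| = 5/6.978946 = 0.716441, proj(x) = scale * x
proj(x) = [-1.324055, -4.821505]
Step 3: Dot product.
a^T * proj(x) = -3*(-1.324055) + 0*(-4.821505) = 3.9722


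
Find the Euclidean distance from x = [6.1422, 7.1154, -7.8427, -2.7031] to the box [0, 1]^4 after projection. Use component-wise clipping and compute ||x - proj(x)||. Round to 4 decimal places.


Project each component onto [0, 1].
clip(6.1422) = 1.0, clip(7.1154) = 1.0, clip(-7.8427) = 0.0, clip(-2.7031) = 0.0
Projection = [1.0, 1.0, 0.0, 0.0]
Squared diffs: [26.4422, 37.3981, 61.5079, 7.3067]
Distance = sqrt(132.6549) = 11.5176


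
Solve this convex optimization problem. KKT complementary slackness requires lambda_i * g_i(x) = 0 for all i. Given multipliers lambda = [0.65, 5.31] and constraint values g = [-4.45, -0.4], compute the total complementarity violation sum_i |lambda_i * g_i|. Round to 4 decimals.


KKT complementary slackness check:
lambda_1 * g_1 = 0.65 * -4.45 = -2.8925
lambda_2 * g_2 = 5.31 * -0.4 = -2.124
Total violation = 2.8925 + 2.124 = 5.0165


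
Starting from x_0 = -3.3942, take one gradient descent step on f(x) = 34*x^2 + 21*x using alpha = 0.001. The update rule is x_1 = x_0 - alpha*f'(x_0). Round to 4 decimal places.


We compute the gradient at x_0 and apply the update.
f'(x) = 68*x + 21
f'(-3.3942) = 68*-3.3942 + 21 = -209.8056
x_1 = -3.3942 - 0.001*-209.8056 = -3.1844


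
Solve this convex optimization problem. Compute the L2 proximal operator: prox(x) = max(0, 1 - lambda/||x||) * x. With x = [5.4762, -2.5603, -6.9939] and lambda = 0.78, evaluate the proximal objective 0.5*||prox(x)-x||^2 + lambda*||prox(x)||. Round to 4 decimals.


Step 1: Compute ||x||.
||x|| = 9.2444
Step 2: Compute scaling factor.
scale = max(0, 1 - 0.78/9.2444) = 0.9156
Step 3: prox(x) = [5.0141, -2.3443, -6.4038]
||prox(x)|| = 8.4644
Step 4: Proximal objective.
0.5*||prox-x||^2 = 0.3042
lambda*||prox|| = 6.6022
Total = 6.9064


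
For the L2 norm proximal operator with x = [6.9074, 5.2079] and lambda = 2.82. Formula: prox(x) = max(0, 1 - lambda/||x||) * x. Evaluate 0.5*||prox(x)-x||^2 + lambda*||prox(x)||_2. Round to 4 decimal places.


Step 1: Compute ||x||.
||x|| = 8.6507
Step 2: Compute scaling factor.
scale = max(0, 1 - 2.82/8.6507) = 0.674
Step 3: prox(x) = [4.6557, 3.5102]
||prox(x)|| = 5.8307
Step 4: Proximal objective.
0.5*||prox-x||^2 = 3.9762
lambda*||prox|| = 16.4426
Total = 20.4187


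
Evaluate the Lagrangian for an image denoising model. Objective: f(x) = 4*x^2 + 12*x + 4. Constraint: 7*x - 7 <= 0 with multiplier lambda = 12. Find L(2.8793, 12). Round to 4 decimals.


Step 1: Evaluate f(x).
f(2.8793) = 4*2.8793^2 + 12*2.8793 + 4 = 71.7131
Step 2: Evaluate g(x).
g(2.8793) = 7*2.8793 - 7 = 13.1551
Step 3: Compute Lagrangian.
L = 71.7131 + 12*13.1551 = 229.5743


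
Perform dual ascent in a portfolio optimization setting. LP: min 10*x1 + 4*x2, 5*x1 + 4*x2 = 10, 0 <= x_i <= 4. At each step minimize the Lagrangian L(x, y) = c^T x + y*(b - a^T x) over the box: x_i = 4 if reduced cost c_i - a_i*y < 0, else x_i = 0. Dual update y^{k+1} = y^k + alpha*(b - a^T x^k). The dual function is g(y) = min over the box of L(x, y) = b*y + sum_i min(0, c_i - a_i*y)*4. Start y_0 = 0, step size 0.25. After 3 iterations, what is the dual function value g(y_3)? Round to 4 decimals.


Dual ascent for LP: min 10*x1 + 4*x2, 5*x1 + 4*x2 = 10, 0 <= x_i <= 4
Step 1: y^k = 0.0, reduced costs: (10.0, 4.0)
  x^k = (0.0, 0.0), subgradient = b - a^T x = 10.0
  y^{k+1} = 0.0 + 0.25*10.0 = 2.5
Step 2: y^k = 2.5, reduced costs: (-2.5, -6.0)
  x^k = (4.0, 4.0), subgradient = b - a^T x = -26.0
  y^{k+1} = 2.5 + 0.25*-26.0 = -4.0
Step 3: y^k = -4.0, reduced costs: (30.0, 20.0)
  x^k = (0.0, 0.0), subgradient = b - a^T x = 10.0
  y^{k+1} = -4.0 + 0.25*10.0 = -1.5
Dual objective at y_3 = -1.5: reduced costs (17.5, 10.0), box minimizer x = (0.0, 0.0)
g(y_3) = b*y + (c1 - a1*y)*x1 + (c2 - a2*y)*x2 = 10*(-1.5) + 17.5*0.0 + 10.0*0.0 = -15.0 + 0.0 + 0.0 = -15.0


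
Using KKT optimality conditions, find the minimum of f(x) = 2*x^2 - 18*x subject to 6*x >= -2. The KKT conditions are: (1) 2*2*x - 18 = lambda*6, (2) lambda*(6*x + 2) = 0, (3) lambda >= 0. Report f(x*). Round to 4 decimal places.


Step 1: Try lambda = 0 (constraint inactive).
Stationarity: 2*2*x - 18 = 0
x* = 18/(2*2) = 4.5
Check constraint: 6*4.5 = 27.0 >= -2 -- satisfied.
Step 2: Compute optimal value.
f(x*) = 2*4.5^2 - 18*4.5 = -40.5


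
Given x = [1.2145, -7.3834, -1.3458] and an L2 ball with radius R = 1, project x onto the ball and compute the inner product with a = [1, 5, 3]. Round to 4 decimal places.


Step 1: Compute ||x|| (intermediates to 6 decimals).
||x|| = sqrt(1.2145^2 + (-7.3834)^2 + (-1.3458)^2) = 7.602683
Step 2: Project.
Since ||x|| > R, scale = R/||x|| = 1/7.602683 = 0.131533, proj(x) = scale * x
proj(x) = [0.159747, -0.971161, -0.177017]
Step 3: Dot product.
a^T * proj(x) = 1*0.159747 + 5*(-0.971161) + 3*(-0.177017) = -5.2271


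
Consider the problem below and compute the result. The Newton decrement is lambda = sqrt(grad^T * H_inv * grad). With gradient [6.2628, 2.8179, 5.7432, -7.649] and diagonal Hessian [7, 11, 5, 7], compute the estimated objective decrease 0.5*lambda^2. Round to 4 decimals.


Step 1: H is diagonal, so H^(-1) * g = [0.8947, 0.2562, 1.1486, -1.0927].
Step 2: g^T H^(-1) g = sum_i g_i^2 / H_ii
  = (6.2628)^2/7 + (2.8179)^2/11 + (5.7432)^2/5 + (-7.649)^2/7
  = 5.6032 + 0.7219 + 6.5969 + 8.3582 = 21.2801
Step 3: Objective decrease = 0.5 * g^T H^(-1) g = 10.6401


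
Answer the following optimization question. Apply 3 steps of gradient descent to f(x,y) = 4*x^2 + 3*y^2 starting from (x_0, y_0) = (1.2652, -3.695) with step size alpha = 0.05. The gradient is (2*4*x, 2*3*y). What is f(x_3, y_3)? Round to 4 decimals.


Gradient descent on f(x,y) = 4*x^2 + 3*y^2.
Starting point: (1.2652, -3.695), alpha = 0.05
Step 1: grad_x = 2*4*1.2652 = 10.1216, grad_y = 2*3*-3.695 = -22.17
  x_1 = 1.2652 - 0.05*10.1216 = 0.7591
  y_1 = -3.695 - 0.05*-22.17 = -2.5865
Step 2: grad_x = 2*4*0.7591 = 6.073, grad_y = 2*3*-2.5865 = -15.519
  x_2 = 0.7591 - 0.05*6.073 = 0.4555
  y_2 = -2.5865 - 0.05*-15.519 = -1.8106
Step 3: grad_x = 2*4*0.4555 = 3.6438, grad_y = 2*3*-1.8106 = -10.8633
  x_3 = 0.4555 - 0.05*3.6438 = 0.2733
  y_3 = -1.8106 - 0.05*-10.8633 = -1.2674
f(0.2733, -1.2674) = 4*0.2733^2 + 3*(-1.2674)^2 = 5.1175


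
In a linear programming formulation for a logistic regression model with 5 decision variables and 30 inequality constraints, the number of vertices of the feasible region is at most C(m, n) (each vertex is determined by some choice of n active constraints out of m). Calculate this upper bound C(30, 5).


Each vertex corresponds to some choice of n active constraints out of m, so the number of vertices is at most C(m, n) = m! / (n!(m-n)!).
m = 30, n = 5
Numerator: 30 * 29 * 28 * 27 * 26
Denominator: 5! = 120
C(30, 5) = 142506
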